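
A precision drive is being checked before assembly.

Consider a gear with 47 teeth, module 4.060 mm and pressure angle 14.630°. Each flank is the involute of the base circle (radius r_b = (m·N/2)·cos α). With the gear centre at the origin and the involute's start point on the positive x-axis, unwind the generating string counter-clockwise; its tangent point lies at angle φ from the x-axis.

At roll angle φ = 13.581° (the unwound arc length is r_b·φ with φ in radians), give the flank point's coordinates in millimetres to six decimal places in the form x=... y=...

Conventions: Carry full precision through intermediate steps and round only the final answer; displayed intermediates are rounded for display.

x=94.873602 y=0.407515

class = single-mesh tooth geometry [base-circle involute, m = 4.060, 47T]
pitch radius r_p = m·N/2 = 4.060·47/2 = 95.410000
base radius r_b = r_p·cos α = 95.410000·cos 14.630° = 92.316527
roll angle φ = 13.581° = 0.23703317 rad
x = r_b·(cos φ + φ·sin φ) = 94.873602
y = r_b·(sin φ − φ·cos φ) = 0.407515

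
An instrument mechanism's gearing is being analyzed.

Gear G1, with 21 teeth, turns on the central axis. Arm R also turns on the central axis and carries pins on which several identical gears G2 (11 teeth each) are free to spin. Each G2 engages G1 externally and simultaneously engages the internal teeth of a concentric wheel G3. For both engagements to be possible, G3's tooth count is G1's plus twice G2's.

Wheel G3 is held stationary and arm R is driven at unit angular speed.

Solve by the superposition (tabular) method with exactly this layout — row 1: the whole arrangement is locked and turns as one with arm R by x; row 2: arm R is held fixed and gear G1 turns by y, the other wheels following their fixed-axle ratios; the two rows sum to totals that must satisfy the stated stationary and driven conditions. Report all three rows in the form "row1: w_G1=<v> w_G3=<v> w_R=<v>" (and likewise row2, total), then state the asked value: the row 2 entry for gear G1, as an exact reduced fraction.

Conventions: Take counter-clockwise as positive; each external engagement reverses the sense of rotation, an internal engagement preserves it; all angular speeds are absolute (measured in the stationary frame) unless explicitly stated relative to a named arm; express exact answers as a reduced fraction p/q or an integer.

row1: w_G1=1 w_G3=1 w_R=1
row2: w_G1=43/21 w_G3=-1 w_R=0
total: w_G1=64/21 w_G3=0 w_R=1
asked value: 43/21

class = planetary set [G3 = 21+2·11 = 43; Willis about the carrier]
row 1 — lock + rotate with arm: ω_sun = ω_ring = ω_arm = x
superposition row 2 [arm held]: sun y, ring −(21/43)·y, arm 0
boundary: total ω_ring = x − (21/43)·y = 0 and total ω_arm = x = 1  ⇒  y = 43/21, x = 1
row 2 ring = −(21/43)·43/21 = -1
totals (row 1 + row 2): sun 1 + 43/21 = 64/21, ring 1 + (-1) = 0, arm 1 + 0 = 1
asked cell (row2, sun) = 43/21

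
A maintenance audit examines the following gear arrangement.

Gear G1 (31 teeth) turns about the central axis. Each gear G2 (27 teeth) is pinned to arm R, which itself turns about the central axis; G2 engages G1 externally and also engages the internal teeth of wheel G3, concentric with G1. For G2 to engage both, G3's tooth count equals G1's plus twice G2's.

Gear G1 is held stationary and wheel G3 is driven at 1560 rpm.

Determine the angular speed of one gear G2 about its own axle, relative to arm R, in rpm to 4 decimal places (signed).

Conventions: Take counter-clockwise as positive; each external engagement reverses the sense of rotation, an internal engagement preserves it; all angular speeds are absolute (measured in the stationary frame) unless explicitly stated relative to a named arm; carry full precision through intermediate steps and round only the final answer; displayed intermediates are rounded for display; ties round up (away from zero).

planetary set (31T centre, 27T on arm, 85T internal) — Willis relation
normalise by the input: solve with ω_ring = 1, then scale by 1560 rpm
ring teeth: 31 + 2·27 = 85
31(ω_sun−ω_arm) = −85(ω_ring−ω_arm),  ω_sun = 0, ω_ring = 1
31(0−ω_arm) = −85(1−ω_arm)  ⇒  116·ω_arm = 85  ⇒  ω_arm = 85/116
sun–planet mesh: 31·(0−85/116) = −27·(ω_p−ω_arm)  ⇒  ω_p−ω_arm = 2635/3132
scale: ω_p−ω_arm = 2635/3132 × 1560 rpm = +1312.4521 rpm

+1312.4521 rpm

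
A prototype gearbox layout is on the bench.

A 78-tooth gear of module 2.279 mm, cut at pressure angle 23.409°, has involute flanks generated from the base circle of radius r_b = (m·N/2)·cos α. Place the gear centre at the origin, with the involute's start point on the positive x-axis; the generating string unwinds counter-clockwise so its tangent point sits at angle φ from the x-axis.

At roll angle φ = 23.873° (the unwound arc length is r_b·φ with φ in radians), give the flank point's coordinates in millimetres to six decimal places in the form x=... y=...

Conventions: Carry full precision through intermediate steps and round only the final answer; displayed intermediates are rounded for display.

x=88.341247 y=1.932766

single-mesh involute tooth geometry (78T wheel at module 2.279)
pitch radius r_p = m·N/2 = 2.279·78/2 = 88.881000
base radius r_b = r_p·cos α = 88.881000·cos 23.409° = 81.565403
roll angle φ = 23.873° = 0.41666245 rad
x = r_b·(cos φ + φ·sin φ) = 88.341247
y = r_b·(sin φ − φ·cos φ) = 1.932766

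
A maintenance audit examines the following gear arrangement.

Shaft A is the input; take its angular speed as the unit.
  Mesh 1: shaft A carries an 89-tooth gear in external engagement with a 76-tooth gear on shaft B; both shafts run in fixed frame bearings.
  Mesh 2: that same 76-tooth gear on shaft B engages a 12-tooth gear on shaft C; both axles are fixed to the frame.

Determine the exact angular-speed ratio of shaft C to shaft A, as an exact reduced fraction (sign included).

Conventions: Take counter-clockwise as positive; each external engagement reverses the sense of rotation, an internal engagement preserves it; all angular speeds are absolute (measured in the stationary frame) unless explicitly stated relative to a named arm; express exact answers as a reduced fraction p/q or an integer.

class = fixed-axis compound train [2 meshes; 2 ratios multiply, 2 sense flips]
mesh 1 [89T→76T]: running ratio 89/76, sense −
mesh 2 [76T→12T]: running ratio 89/12, sense +
ω_out/ω_in = 89/12

89/12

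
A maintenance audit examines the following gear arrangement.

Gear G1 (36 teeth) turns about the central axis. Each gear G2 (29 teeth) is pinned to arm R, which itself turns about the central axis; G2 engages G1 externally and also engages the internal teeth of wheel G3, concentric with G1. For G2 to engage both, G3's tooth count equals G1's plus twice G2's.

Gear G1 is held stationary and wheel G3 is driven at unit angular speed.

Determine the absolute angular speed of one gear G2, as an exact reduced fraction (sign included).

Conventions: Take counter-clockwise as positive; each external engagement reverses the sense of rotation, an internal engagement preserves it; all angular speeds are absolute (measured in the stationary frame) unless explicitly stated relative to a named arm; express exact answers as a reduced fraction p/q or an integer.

topology: planetary set — G1 36T / G2 29T / G3 94T, arm = carrier (Willis)
ring teeth: 36 + 2·29 = 94
36(ω_sun−ω_arm) = −94(ω_ring−ω_arm),  ω_sun = 0, ω_ring = 1
36(0−ω_arm) = −94(1−ω_arm)  ⇒  130·ω_arm = 94  ⇒  ω_arm = 47/65
sun–planet mesh: 36·(0−47/65) = −29·(ω_p−ω_arm)  ⇒  ω_p−ω_arm = 1692/1885
ω_p = 47/65 + 1692/1885 = 47/29
exact speed ratio = 47/29

47/29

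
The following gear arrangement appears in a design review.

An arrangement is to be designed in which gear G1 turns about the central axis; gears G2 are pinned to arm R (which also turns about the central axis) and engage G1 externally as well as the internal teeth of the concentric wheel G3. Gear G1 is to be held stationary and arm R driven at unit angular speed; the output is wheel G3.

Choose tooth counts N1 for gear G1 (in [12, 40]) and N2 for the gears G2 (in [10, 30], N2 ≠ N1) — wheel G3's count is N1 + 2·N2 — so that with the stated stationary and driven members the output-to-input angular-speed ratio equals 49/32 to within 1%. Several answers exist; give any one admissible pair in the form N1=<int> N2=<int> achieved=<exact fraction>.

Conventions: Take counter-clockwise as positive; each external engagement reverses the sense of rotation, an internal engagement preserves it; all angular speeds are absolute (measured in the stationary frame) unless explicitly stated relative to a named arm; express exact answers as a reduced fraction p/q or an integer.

class = planetary set [ratio 49/32 wanted; Willis about the carrier]
Willis with ω_sun = 0: ω_ring/ω_arm = (N1+N3)/N3; set equal to 49/32  ⇒  N3/N1 = 1/(49/32 − 1) = 32/17
N3 = N1 + 2·N2  ⇒  N2/N1 = (N3/N1 − 1)/2 = (32/17 − 1)/2 = 15/34
smallest multiple with N1 ≥ 12 and N2 ≥ 10: k = 1  ⇒  N1 = 1·34 = 34, N2 = 1·15 = 15 (N1 ≤ 40, N2 ≤ 30, N2 ≠ N1 ✓), N3 = 34 + 2·15 = 64
check: (N1+N3)/N3 with N1 = 34, N3 = 64 gives 49/32; |achieved − target| = 0 ≤ 49/3200 ✓

N1=34 N2=15 achieved=49/32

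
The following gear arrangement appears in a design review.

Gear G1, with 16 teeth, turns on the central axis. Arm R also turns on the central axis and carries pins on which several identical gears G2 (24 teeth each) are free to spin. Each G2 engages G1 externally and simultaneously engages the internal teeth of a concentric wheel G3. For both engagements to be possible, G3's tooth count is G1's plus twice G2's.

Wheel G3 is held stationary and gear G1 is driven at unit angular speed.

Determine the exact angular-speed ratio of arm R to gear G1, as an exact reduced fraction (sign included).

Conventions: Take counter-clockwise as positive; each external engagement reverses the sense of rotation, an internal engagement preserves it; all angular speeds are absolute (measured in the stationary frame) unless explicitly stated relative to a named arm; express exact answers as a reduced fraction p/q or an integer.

1/5

recognized (axles ride arm R): planetary set, 16/24/64 teeth
ring teeth: 16 + 2·24 = 64
16(ω_sun−ω_arm) = −64(ω_ring−ω_arm),  ω_ring = 0, ω_sun = 1
16(1−ω_arm) = −64(0−ω_arm)  ⇒  80·ω_arm = 16  ⇒  ω_arm = 1/5
ω_out/ω_in = 1/5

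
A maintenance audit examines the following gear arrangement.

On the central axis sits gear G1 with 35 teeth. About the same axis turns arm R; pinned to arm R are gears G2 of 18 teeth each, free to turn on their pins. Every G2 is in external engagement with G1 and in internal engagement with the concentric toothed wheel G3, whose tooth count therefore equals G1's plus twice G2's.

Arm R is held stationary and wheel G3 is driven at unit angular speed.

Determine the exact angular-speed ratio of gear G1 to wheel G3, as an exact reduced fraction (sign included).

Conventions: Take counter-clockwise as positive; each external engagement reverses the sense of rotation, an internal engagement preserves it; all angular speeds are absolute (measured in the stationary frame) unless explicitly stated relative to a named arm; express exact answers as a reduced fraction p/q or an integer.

topology: planetary set — G1 35T / G2 18T / G3 71T, arm = carrier (Willis)
ring teeth: 35 + 2·18 = 71
35(ω_sun−ω_arm) = −71(ω_ring−ω_arm),  ω_arm = 0, ω_ring = 1
ω_sun = 0 − (71/35)(1−0) = -71/35
ω_out/ω_in = -71/35

-71/35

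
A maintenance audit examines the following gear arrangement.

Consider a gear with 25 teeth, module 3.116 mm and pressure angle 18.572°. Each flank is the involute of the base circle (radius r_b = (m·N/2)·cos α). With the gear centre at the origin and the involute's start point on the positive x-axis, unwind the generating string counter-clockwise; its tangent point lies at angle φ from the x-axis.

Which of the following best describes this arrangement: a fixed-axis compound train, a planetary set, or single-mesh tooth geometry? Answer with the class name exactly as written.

single-mesh involute tooth geometry (25T wheel at module 3.116)
classification: single-mesh tooth geometry

single-mesh tooth geometry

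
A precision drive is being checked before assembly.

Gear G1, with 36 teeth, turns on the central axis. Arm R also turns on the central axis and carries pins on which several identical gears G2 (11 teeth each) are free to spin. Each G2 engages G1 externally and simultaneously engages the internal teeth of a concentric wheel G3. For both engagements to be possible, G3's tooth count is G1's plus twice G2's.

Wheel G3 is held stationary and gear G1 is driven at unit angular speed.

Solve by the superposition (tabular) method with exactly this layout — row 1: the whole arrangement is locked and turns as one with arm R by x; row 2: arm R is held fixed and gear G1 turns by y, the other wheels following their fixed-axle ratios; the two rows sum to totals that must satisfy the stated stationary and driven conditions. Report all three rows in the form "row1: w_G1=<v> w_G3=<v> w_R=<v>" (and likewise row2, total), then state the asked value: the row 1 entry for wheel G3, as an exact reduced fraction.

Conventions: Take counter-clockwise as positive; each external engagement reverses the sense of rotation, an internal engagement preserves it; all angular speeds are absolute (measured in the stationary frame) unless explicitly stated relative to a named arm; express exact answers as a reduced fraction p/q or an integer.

row1: w_G1=18/47 w_G3=18/47 w_R=18/47
row2: w_G1=29/47 w_G3=-18/47 w_R=0
total: w_G1=1 w_G3=0 w_R=18/47
asked value: 18/47

class = planetary set [G3 = 36+2·11 = 58; Willis about the carrier]
row 1: whole set turns with the arm by x
row 2 (arm held, sun turns y): ω_ring = −(36/58)·y, ω_arm = 0
boundary: total ω_ring = x − (36/58)·y = 0 and total ω_sun = x + y = 1  ⇒  y = 29/47, x = 18/47
row 2 ring = −(36/58)·29/47 = -18/47
totals (row 1 + row 2): sun 18/47 + 29/47 = 1, ring 18/47 + (-18/47) = 0, arm 18/47 + 0 = 18/47
asked cell (row1, ring) = 18/47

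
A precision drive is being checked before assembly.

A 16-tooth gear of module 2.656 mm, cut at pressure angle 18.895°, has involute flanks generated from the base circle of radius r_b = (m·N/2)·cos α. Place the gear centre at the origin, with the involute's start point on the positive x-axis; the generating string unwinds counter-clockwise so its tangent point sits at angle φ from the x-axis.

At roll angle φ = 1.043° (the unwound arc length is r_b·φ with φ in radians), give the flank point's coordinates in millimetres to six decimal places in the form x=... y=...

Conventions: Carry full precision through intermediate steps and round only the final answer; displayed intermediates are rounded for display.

topology: single-mesh involute geometry — m = 2.656, N = 16
pitch radius r_p = m·N/2 = 2.656·16/2 = 21.248000
base radius r_b = r_p·cos α = 21.248000·cos 18.895° = 20.103022
roll angle φ = 1.043° = 0.01820378 rad
x = r_b·(cos φ + φ·sin φ) = 20.106353
y = r_b·(sin φ − φ·cos φ) = 0.000040

x=20.106353 y=0.000040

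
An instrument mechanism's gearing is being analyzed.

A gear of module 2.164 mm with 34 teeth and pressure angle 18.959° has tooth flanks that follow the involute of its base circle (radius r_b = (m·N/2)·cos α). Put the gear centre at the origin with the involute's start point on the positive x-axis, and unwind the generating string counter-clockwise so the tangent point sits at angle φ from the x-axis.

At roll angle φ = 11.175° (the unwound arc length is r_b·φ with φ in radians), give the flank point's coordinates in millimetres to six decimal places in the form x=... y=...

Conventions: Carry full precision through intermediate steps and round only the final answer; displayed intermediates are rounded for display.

x=35.447782 y=0.085720

recognized (one wheel, involute flank): single-mesh tooth geometry, m = 2.164, N = 34
pitch radius r_p = m·N/2 = 2.164·34/2 = 36.788000
base radius r_b = r_p·cos α = 36.788000·cos 18.959° = 34.792299
roll angle φ = 11.175° = 0.19504054 rad
x = r_b·(cos φ + φ·sin φ) = 35.447782
y = r_b·(sin φ − φ·cos φ) = 0.085720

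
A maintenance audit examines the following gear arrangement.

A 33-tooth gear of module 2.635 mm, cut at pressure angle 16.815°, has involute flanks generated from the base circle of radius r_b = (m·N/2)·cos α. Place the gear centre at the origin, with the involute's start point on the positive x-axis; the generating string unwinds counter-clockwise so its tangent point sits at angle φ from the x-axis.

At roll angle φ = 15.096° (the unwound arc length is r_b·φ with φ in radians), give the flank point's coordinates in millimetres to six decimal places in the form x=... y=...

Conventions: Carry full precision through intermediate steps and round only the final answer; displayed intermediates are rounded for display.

single-mesh involute tooth geometry (33T wheel at module 2.635)
pitch radius r_p = m·N/2 = 2.635·33/2 = 43.477500
base radius r_b = r_p·cos α = 43.477500·cos 16.815° = 41.618567
roll angle φ = 15.096° = 0.26347490 rad
x = r_b·(cos φ + φ·sin φ) = 43.038154
y = r_b·(sin φ − φ·cos φ) = 0.251980

x=43.038154 y=0.251980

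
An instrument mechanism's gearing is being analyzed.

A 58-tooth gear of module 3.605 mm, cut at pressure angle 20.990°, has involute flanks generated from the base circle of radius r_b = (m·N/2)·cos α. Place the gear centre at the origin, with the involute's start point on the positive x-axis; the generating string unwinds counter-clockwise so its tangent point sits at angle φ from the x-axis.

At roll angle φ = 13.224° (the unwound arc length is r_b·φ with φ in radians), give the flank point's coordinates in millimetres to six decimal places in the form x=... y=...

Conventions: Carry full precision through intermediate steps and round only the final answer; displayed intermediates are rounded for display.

x=100.172951 y=0.397895

single-mesh involute tooth geometry (58T wheel at module 3.605)
pitch radius r_p = m·N/2 = 3.605·58/2 = 104.545000
base radius r_b = r_p·cos α = 104.545000·cos 20.990° = 97.607703
roll angle φ = 13.224° = 0.23080234 rad
x = r_b·(cos φ + φ·sin φ) = 100.172951
y = r_b·(sin φ − φ·cos φ) = 0.397895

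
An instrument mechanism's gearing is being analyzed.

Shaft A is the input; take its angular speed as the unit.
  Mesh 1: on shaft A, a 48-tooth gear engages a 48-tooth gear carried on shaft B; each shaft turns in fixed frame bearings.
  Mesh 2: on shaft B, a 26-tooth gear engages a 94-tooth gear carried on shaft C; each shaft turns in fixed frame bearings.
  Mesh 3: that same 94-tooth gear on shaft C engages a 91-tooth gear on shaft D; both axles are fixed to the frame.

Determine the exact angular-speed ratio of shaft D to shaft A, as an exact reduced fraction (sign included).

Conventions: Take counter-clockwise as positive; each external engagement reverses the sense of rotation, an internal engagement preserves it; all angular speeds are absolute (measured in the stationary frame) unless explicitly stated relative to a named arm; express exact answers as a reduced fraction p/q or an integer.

class = fixed-axis compound train [3 meshes; 3 ratios multiply, 3 sense flips]
mesh 1 [48T→48T]: running ratio 1, sense −
mesh 2 [26T→94T]: running ratio 13/47, sense +
mesh 3 [94T→91T]: running ratio 2/7, sense −
ω_out/ω_in = -2/7

-2/7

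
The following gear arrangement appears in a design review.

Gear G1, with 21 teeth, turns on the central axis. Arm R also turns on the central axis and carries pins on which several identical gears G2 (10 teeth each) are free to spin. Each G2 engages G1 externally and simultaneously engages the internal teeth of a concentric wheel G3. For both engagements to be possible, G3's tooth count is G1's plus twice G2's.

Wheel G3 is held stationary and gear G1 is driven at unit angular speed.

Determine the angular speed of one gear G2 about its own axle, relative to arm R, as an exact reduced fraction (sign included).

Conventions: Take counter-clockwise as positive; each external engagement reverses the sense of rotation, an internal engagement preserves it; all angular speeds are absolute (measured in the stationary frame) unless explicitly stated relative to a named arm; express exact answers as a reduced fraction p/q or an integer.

-861/620

topology: planetary set — G1 21T / G2 10T / G3 41T, arm = carrier (Willis)
ring teeth: 21 + 2·10 = 41
21(ω_sun−ω_arm) = −41(ω_ring−ω_arm),  ω_ring = 0, ω_sun = 1
21(1−ω_arm) = −41(0−ω_arm)  ⇒  62·ω_arm = 21  ⇒  ω_arm = 21/62
sun–planet mesh: 21·(1−21/62) = −10·(ω_p−ω_arm)  ⇒  ω_p−ω_arm = -861/620
exact speed ratio = -861/620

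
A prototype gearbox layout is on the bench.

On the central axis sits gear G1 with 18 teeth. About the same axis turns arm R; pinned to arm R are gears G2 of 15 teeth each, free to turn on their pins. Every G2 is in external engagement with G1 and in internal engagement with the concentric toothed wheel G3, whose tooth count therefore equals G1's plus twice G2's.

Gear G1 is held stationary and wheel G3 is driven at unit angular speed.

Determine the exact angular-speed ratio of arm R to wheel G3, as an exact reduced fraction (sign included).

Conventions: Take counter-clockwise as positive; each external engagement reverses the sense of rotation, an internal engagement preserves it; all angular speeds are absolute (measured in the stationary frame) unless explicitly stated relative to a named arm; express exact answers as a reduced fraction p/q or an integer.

recognized (axles ride arm R): planetary set, 18/15/48 teeth
ring teeth: 18 + 2·15 = 48
18(ω_sun−ω_arm) = −48(ω_ring−ω_arm),  ω_sun = 0, ω_ring = 1
18(0−ω_arm) = −48(1−ω_arm)  ⇒  66·ω_arm = 48  ⇒  ω_arm = 8/11
ω_out/ω_in = 8/11

8/11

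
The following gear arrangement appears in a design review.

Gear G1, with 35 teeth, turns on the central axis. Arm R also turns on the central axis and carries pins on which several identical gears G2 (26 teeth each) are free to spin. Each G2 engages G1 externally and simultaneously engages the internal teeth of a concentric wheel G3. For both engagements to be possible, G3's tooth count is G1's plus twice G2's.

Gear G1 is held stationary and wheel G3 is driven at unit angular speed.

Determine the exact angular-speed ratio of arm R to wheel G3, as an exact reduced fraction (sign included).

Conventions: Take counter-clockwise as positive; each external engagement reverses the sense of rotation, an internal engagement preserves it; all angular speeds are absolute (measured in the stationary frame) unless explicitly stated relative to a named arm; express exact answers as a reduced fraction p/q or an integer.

topology: planetary set — G1 35T / G2 26T / G3 87T, arm = carrier (Willis)
ring teeth: 35 + 2·26 = 87
35(ω_sun−ω_arm) = −87(ω_ring−ω_arm),  ω_sun = 0, ω_ring = 1
35(0−ω_arm) = −87(1−ω_arm)  ⇒  122·ω_arm = 87  ⇒  ω_arm = 87/122
ω_out/ω_in = 87/122

87/122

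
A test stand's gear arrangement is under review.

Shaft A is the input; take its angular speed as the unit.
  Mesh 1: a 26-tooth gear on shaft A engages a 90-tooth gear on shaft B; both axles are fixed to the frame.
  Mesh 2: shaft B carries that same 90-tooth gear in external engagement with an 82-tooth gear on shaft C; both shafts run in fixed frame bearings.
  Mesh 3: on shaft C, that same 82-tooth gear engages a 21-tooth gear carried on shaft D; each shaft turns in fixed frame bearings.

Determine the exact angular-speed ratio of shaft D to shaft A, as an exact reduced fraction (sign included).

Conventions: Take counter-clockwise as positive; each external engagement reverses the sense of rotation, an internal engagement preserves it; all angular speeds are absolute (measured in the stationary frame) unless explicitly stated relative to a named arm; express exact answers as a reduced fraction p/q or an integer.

-26/21

class = fixed-axis compound train [3 meshes; 3 ratios multiply, 3 sense flips]
mesh 1 [26T→90T]: running ratio 13/45, sense −
mesh 2 [90T→82T]: running ratio 13/41, sense +
mesh 3 [82T→21T]: running ratio 26/21, sense −
ω_out/ω_in = -26/21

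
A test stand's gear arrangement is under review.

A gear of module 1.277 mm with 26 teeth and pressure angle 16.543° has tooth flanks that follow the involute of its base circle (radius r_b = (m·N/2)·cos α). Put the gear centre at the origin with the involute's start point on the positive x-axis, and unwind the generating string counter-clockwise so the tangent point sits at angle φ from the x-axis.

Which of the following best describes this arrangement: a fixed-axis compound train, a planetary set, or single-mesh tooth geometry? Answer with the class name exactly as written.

single-mesh tooth geometry

class = single-mesh tooth geometry [base-circle involute, m = 1.277, 26T]
classification: single-mesh tooth geometry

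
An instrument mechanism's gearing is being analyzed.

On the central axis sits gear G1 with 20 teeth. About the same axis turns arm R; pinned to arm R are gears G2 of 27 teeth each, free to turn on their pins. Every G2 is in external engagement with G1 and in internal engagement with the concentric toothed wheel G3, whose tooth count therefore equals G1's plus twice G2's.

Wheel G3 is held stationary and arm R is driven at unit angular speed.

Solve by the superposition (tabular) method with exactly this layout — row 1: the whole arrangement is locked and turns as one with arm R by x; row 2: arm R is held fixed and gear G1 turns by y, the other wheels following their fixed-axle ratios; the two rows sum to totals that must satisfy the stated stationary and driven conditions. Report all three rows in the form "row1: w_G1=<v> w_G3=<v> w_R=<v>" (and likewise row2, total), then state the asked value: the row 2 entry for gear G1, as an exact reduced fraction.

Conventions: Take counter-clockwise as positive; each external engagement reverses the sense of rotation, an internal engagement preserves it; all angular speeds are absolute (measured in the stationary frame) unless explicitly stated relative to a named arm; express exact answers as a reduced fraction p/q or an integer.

row1: w_G1=1 w_G3=1 w_R=1
row2: w_G1=37/10 w_G3=-1 w_R=0
total: w_G1=47/10 w_G3=0 w_R=1
asked value: 37/10

planetary set (20T centre, 27T on arm, 74T internal) — Willis relation
row 1: whole set turns with the arm by x
row 2 — arm fixed, fixed-axis ratios: sun y, ring −(20/74)·y, arm 0
boundary: total ω_ring = x − (20/74)·y = 0 and total ω_arm = x = 1  ⇒  y = 37/10, x = 1
row 2 ring = −(20/74)·37/10 = -1
totals (row 1 + row 2): sun 1 + 37/10 = 47/10, ring 1 + (-1) = 0, arm 1 + 0 = 1
asked cell (row2, sun) = 37/10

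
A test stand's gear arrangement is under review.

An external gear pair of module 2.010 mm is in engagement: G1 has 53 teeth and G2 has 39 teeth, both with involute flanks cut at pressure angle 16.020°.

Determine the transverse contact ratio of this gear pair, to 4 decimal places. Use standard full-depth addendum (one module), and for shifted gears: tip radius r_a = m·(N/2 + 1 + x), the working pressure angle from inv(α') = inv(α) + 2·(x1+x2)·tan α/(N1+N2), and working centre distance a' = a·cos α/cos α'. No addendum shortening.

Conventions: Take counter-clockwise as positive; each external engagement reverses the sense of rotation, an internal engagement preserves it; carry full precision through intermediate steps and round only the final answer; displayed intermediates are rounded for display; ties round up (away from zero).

1.9794

topology: single-mesh involute geometry — m = 2.010, 53T/39T pair
base radii: r_b1 = 51.196476, r_b2 = 37.672879
tip radii: r_a1 = 55.275000, r_a2 = 41.205000
no profile shift: α' = α, a' = a
action lengths: √(r_a1²−r_b1²) = 20.838581, √(r_a2²−r_b2²) = 16.691502
base pitch p_b = π·m·cos α = 6.069376
CR = (20.838581 + 16.691502 − 92.460000·sin 16.02000°)/6.069376 = 1.979385
contact ratio ≈ 1.9794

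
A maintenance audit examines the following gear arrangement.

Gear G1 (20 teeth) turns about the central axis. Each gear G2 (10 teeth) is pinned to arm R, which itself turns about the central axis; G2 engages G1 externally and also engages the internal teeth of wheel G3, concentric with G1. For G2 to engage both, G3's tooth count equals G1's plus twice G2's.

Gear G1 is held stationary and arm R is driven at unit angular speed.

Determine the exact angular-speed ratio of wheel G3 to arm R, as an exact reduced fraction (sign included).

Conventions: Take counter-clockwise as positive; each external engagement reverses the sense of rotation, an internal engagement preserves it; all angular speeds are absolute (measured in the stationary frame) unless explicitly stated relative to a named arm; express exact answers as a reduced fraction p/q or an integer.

recognized (axles ride arm R): planetary set, 20/10/40 teeth
ring teeth: 20 + 2·10 = 40
20(ω_sun−ω_arm) = −40(ω_ring−ω_arm),  ω_sun = 0, ω_arm = 1
ω_ring = 1 − (20/40)(0−1) = 3/2
ω_out/ω_in = 3/2

3/2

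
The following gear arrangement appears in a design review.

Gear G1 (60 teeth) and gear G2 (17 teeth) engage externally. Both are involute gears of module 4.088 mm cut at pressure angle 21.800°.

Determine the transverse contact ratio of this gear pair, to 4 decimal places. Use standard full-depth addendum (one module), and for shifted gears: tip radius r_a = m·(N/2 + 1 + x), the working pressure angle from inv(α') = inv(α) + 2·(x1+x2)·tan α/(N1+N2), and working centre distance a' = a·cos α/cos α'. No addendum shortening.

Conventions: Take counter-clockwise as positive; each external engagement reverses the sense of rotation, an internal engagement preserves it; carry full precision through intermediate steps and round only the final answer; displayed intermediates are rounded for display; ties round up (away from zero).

recognized (one external pair, fixed centres): single-mesh tooth geometry, m = 4.088, N1 = 60, N2 = 17
base radii: r_b1 = 113.869502, r_b2 = 32.263026
tip radii: r_a1 = 126.728000, r_a2 = 38.836000
no profile shift: α' = α, a' = a
action lengths: √(r_a1²−r_b1²) = 55.621242, √(r_a2²−r_b2²) = 21.617865
base pitch p_b = π·m·cos α = 11.924386
CR = (55.621242 + 21.617865 − 157.388000·sin 21.80000°)/11.924386 = 1.575785
contact ratio ≈ 1.5758

1.5758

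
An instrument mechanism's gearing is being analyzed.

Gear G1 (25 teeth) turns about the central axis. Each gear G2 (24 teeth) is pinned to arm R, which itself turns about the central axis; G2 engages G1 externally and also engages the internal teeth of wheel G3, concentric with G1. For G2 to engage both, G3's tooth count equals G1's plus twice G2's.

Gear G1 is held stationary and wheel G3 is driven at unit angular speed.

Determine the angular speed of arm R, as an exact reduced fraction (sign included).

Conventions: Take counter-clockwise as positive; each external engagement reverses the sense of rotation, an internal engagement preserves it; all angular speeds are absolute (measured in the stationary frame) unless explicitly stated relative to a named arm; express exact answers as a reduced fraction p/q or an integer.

recognized (axles ride arm R): planetary set, 25/24/73 teeth
ring teeth: 25 + 2·24 = 73
25(ω_sun−ω_arm) = −73(ω_ring−ω_arm),  ω_sun = 0, ω_ring = 1
25(0−ω_arm) = −73(1−ω_arm)  ⇒  98·ω_arm = 73  ⇒  ω_arm = 73/98
exact speed ratio = 73/98

73/98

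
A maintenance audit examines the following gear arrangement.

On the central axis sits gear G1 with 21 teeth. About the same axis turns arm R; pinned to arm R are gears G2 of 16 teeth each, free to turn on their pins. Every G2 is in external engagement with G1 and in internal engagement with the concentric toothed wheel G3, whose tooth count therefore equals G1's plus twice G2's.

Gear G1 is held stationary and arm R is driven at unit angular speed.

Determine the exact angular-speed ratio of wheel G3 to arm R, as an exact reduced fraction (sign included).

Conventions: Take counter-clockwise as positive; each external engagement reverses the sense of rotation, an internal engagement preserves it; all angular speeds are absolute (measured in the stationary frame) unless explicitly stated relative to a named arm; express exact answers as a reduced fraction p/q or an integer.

74/53

class = planetary set [G3 = 21+2·16 = 53; Willis about the carrier]
ring teeth: 21 + 2·16 = 53
21(ω_sun−ω_arm) = −53(ω_ring−ω_arm),  ω_sun = 0, ω_arm = 1
ω_ring = 1 − (21/53)(0−1) = 74/53
ω_out/ω_in = 74/53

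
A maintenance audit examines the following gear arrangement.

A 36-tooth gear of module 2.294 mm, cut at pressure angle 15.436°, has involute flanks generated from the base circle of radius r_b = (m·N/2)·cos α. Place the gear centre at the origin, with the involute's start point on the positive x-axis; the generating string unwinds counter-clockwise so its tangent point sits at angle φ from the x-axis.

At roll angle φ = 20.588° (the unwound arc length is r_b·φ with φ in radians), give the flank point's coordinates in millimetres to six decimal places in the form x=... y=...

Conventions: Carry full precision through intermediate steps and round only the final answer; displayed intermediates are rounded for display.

x=42.289768 y=0.607640

class = single-mesh tooth geometry [base-circle involute, m = 2.294, 36T]
pitch radius r_p = m·N/2 = 2.294·36/2 = 41.292000
base radius r_b = r_p·cos α = 41.292000·cos 15.436° = 39.802530
roll angle φ = 20.588° = 0.35932839 rad
x = r_b·(cos φ + φ·sin φ) = 42.289768
y = r_b·(sin φ − φ·cos φ) = 0.607640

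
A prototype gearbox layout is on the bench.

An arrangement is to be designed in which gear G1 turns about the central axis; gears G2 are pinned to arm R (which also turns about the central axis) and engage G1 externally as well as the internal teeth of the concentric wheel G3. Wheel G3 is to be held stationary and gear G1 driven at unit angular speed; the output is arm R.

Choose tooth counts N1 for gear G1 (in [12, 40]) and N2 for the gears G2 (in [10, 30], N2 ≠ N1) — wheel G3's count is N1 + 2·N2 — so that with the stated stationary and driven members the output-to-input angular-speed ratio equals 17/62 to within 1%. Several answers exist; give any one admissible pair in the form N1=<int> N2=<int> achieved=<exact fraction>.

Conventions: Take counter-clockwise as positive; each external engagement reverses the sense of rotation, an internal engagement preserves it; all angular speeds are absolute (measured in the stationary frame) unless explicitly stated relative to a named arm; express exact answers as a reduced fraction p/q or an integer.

N1=17 N2=14 achieved=17/62

planetary set to be sized for 17/62 (Willis relation)
Willis with ω_ring = 0: ω_arm/ω_sun = N1/(N1+N3); set equal to 17/62  ⇒  N3/N1 = 1/(17/62) − 1 = 45/17
N3 = N1 + 2·N2  ⇒  N2/N1 = (N3/N1 − 1)/2 = (45/17 − 1)/2 = 14/17
smallest multiple with N1 ≥ 12 and N2 ≥ 10: k = 1  ⇒  N1 = 1·17 = 17, N2 = 1·14 = 14 (N1 ≤ 40, N2 ≤ 30, N2 ≠ N1 ✓), N3 = 17 + 2·14 = 45
check: N1/(N1+N3) with N1 = 17, N3 = 45 gives 17/62; |achieved − target| = 0 ≤ 17/6200 ✓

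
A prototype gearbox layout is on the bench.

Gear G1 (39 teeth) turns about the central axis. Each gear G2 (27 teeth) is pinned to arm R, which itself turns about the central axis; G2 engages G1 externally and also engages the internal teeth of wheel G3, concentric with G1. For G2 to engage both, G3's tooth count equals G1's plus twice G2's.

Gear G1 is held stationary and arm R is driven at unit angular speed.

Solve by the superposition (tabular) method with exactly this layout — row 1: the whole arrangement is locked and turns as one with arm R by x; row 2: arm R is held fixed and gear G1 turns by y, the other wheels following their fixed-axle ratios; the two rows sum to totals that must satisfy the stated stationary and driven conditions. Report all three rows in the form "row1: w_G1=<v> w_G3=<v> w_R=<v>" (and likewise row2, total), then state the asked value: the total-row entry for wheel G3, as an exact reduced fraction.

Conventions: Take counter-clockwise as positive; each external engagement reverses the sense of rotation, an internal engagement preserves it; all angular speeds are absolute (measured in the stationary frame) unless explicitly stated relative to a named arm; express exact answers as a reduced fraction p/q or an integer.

row1: w_G1=1 w_G3=1 w_R=1
row2: w_G1=-1 w_G3=13/31 w_R=0
total: w_G1=0 w_G3=44/31 w_R=1
asked value: 44/31

topology: planetary set — G1 39T / G2 27T / G3 93T, arm = carrier (Willis)
row 1 (train locked, turned with arm): all members turn x
row 2: sun turns y, ring = −(39/93)·y, arm 0
boundary: total ω_sun = x + y = 0 and total ω_arm = x = 1  ⇒  y = -1, x = 1
row 2 ring = −(39/93)·(-1) = 13/31
totals (row 1 + row 2): sun 1 + (-1) = 0, ring 1 + 13/31 = 44/31, arm 1 + 0 = 1
asked cell (total, ring) = 44/31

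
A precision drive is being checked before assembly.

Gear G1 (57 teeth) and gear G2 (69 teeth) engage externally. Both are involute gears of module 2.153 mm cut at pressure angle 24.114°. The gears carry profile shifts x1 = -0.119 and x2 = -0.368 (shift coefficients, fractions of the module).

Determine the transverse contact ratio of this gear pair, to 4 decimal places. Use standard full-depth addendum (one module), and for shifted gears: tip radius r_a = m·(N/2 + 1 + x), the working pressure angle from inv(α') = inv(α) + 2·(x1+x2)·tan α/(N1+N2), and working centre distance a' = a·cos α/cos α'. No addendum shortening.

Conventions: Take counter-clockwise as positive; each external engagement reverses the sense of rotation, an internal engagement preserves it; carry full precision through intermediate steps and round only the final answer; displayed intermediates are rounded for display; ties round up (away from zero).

topology: single-mesh involute geometry — m = 2.153, 57T/69T pair
base radii: r_b1 = 56.005838, r_b2 = 67.796540
tip radii: r_a1 = 63.257293, r_a2 = 75.639196
inv(α') = inv(24.114°) + 2·(-0.119-0.368)·tan α/(57+69) = 0.02328606  ⇒  α' = 23.07508°
a' = a·cos α / cos α' = 135.6390·cos 24.114°/cos 23.07508° = 134.568966
action lengths: √(r_a1²−r_b1²) = 29.408014, √(r_a2²−r_b2²) = 33.539784
base pitch p_b = π·m·cos α = 6.173597
CR = (29.408014 + 33.539784 − 134.568966·sin 23.07508°)/6.173597 = 1.653045
contact ratio ≈ 1.6530

1.6530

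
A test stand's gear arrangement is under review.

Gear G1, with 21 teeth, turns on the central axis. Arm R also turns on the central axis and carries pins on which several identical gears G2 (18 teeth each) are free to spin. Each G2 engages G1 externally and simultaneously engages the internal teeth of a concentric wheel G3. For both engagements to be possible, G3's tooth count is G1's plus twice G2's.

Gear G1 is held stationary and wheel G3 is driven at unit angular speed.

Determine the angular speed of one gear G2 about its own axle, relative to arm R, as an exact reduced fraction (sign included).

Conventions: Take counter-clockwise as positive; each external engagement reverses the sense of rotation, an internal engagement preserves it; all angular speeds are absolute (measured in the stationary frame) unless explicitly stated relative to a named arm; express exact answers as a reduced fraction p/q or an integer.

133/156

class = planetary set [G3 = 21+2·18 = 57; Willis about the carrier]
ring teeth: 21 + 2·18 = 57
21(ω_sun−ω_arm) = −57(ω_ring−ω_arm),  ω_sun = 0, ω_ring = 1
21(0−ω_arm) = −57(1−ω_arm)  ⇒  78·ω_arm = 57  ⇒  ω_arm = 19/26
sun–planet mesh: 21·(0−19/26) = −18·(ω_p−ω_arm)  ⇒  ω_p−ω_arm = 133/156
exact speed ratio = 133/156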